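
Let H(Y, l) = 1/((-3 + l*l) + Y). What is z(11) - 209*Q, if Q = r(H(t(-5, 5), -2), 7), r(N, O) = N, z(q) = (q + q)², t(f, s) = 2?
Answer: 1243/3 ≈ 414.33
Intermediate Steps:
H(Y, l) = 1/(-3 + Y + l²) (H(Y, l) = 1/((-3 + l²) + Y) = 1/(-3 + Y + l²))
z(q) = 4*q² (z(q) = (2*q)² = 4*q²)
Q = ⅓ (Q = 1/(-3 + 2 + (-2)²) = 1/(-3 + 2 + 4) = 1/3 = ⅓ ≈ 0.33333)
z(11) - 209*Q = 4*11² - 209*⅓ = 4*121 - 209/3 = 484 - 209/3 = 1243/3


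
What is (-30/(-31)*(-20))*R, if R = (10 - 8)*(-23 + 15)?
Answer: 9600/31 ≈ 309.68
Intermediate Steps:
R = -16 (R = 2*(-8) = -16)
(-30/(-31)*(-20))*R = (-30/(-31)*(-20))*(-16) = (-30*(-1/31)*(-20))*(-16) = ((30/31)*(-20))*(-16) = -600/31*(-16) = 9600/31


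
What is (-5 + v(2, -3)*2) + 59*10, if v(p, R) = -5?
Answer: 575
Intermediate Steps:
(-5 + v(2, -3)*2) + 59*10 = (-5 - 5*2) + 59*10 = (-5 - 10) + 590 = -15 + 590 = 575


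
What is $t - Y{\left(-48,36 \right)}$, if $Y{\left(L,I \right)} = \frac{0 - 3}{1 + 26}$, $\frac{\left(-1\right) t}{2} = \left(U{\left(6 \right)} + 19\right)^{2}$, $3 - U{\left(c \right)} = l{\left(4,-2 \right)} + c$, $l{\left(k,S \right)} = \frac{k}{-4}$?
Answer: $- \frac{5201}{9} \approx -577.89$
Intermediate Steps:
$l{\left(k,S \right)} = - \frac{k}{4}$ ($l{\left(k,S \right)} = k \left(- \frac{1}{4}\right) = - \frac{k}{4}$)
$U{\left(c \right)} = 4 - c$ ($U{\left(c \right)} = 3 - \left(\left(- \frac{1}{4}\right) 4 + c\right) = 3 - \left(-1 + c\right) = 4 - c$)
$t = -578$ ($t = - 2 \left(\left(4 - 6\right) + 19\right)^{2} = - 2 \left(-2 + 19\right)^{2} = - 2 \cdot 17^{2} = \left(-2\right) 289 = -578$)
$Y{\left(L,I \right)} = - \frac{1}{9}$ ($Y{\left(L,I \right)} = - \frac{3}{27} = \left(-3\right) \frac{1}{27} = - \frac{1}{9}$)
$t - Y{\left(-48,36 \right)} = -578 - - \frac{1}{9} = -578 + \frac{1}{9} = - \frac{5201}{9}$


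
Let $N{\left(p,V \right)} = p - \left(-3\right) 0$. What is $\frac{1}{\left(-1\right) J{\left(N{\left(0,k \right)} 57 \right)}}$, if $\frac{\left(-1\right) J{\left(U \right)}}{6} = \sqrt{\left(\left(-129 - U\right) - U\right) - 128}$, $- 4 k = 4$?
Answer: $- \frac{i \sqrt{257}}{1542} \approx - 0.010396 i$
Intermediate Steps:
$k = -1$ ($k = \left(- \frac{1}{4}\right) 4 = -1$)
$N{\left(p,V \right)} = p$ ($N{\left(p,V \right)} = p - 0 = p + 0 = p$)
$J{\left(U \right)} = - 6 \sqrt{-257 - 2 U}$ ($J{\left(U \right)} = - 6 \sqrt{\left(\left(-129 - U\right) - U\right) - 128} = - 6 \sqrt{\left(-129 - 2 U\right) - 128} = - 6 \sqrt{-257 - 2 U}$)
$\frac{1}{\left(-1\right) J{\left(N{\left(0,k \right)} 57 \right)}} = \frac{1}{\left(-1\right) \left(- 6 \sqrt{-257 - 2 \cdot 0 \cdot 57}\right)} = \frac{1}{\left(-1\right) \left(- 6 \sqrt{-257 - 0}\right)} = \frac{1}{\left(-1\right) \left(- 6 \sqrt{-257 + 0}\right)} = \frac{1}{\left(-1\right) \left(- 6 \sqrt{-257}\right)} = \frac{1}{\left(-1\right) \left(- 6 i \sqrt{257}\right)} = \frac{1}{6 i \sqrt{257}} = - \frac{i \sqrt{257}}{1542}$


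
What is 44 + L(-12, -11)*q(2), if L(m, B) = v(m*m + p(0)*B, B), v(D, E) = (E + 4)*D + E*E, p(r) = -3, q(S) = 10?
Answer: -11136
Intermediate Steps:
v(D, E) = E² + D*(4 + E) (v(D, E) = (4 + E)*D + E² = D*(4 + E) + E² = E² + D*(4 + E))
L(m, B) = B² - 12*B + 4*m² + B*(m² - 3*B) (L(m, B) = B² + 4*(m*m - 3*B) + (m*m - 3*B)*B = B² + 4*(m² - 3*B) + (m² - 3*B)*B = B² + (-12*B + 4*m²) + B*(m² - 3*B) = B² - 12*B + 4*m² + B*(m² - 3*B))
44 + L(-12, -11)*q(2) = 44 + (-12*(-11) - 2*(-11)² + 4*(-12)² - 11*(-12)²)*10 = 44 + (132 - 2*121 + 4*144 - 11*144)*10 = 44 + (132 - 242 + 576 - 1584)*10 = 44 - 1118*10 = 44 - 11180 = -11136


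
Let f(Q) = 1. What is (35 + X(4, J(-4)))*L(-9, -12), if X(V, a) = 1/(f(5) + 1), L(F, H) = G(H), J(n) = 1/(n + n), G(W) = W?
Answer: -426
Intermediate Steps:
J(n) = 1/(2*n)
L(F, H) = H
X(V, a) = ½ (X(V, a) = 1/(1 + 1) = 1/2 = ½)
(35 + X(4, J(-4)))*L(-9, -12) = (35 + ½)*(-12) = (71/2)*(-12) = -426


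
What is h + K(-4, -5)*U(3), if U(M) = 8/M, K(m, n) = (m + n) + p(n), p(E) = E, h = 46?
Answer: 26/3 ≈ 8.6667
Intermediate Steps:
K(m, n) = m + 2*n (K(m, n) = (m + n) + n = m + 2*n)
h + K(-4, -5)*U(3) = 46 + (-4 + 2*(-5))*(8/3) = 46 + (-4 - 10)*(8*(⅓)) = 46 - 14*8/3 = 46 - 112/3 = 26/3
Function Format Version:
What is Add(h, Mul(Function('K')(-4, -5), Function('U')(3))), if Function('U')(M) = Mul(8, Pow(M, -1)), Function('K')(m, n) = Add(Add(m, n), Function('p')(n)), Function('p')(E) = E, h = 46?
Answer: Rational(26, 3) ≈ 8.6667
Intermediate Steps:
Function('K')(m, n) = Add(m, Mul(2, n)) (Function('K')(m, n) = Add(Add(m, n), n) = Add(m, Mul(2, n)))
Add(h, Mul(Function('K')(-4, -5), Function('U')(3))) = Add(46, Mul(Add(-4, Mul(2, -5)), Mul(8, Pow(3, -1)))) = Add(46, Mul(Add(-4, -10), Mul(8, Rational(1, 3)))) = Add(46, Mul(-14, Rational(8, 3))) = Add(46, Rational(-112, 3)) = Rational(26, 3)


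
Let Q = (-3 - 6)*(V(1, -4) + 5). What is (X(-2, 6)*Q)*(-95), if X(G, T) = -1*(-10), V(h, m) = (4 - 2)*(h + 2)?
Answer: 94050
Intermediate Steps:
V(h, m) = 4 + 2*h (V(h, m) = 2*(2 + h) = 4 + 2*h)
X(G, T) = 10
Q = -99 (Q = (-3 - 6)*((4 + 2*1) + 5) = -9*((4 + 2) + 5) = -9*(6 + 5) = -9*11 = -99)
(X(-2, 6)*Q)*(-95) = (10*(-99))*(-95) = -990*(-95) = 94050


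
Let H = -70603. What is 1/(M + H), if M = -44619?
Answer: -1/115222 ≈ -8.6789e-6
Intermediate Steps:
1/(M + H) = 1/(-44619 - 70603) = 1/(-115222) = -1/115222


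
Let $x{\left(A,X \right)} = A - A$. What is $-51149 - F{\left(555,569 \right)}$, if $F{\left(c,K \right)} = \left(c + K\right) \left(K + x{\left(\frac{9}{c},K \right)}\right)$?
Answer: $-690705$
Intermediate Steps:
$x{\left(A,X \right)} = 0$
$F{\left(c,K \right)} = K \left(K + c\right)$ ($F{\left(c,K \right)} = \left(c + K\right) \left(K + 0\right) = \left(K + c\right) K = K \left(K + c\right)$)
$-51149 - F{\left(555,569 \right)} = -51149 - 569 \left(569 + 555\right) = -51149 - 569 \cdot 1124 = -51149 - 639556 = -690705$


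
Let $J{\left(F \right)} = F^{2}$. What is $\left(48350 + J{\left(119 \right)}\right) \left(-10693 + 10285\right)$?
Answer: $-25504488$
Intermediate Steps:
$\left(48350 + J{\left(119 \right)}\right) \left(-10693 + 10285\right) = \left(48350 + 119^{2}\right) \left(-10693 + 10285\right) = \left(48350 + 14161\right) \left(-408\right) = 62511 \left(-408\right) = -25504488$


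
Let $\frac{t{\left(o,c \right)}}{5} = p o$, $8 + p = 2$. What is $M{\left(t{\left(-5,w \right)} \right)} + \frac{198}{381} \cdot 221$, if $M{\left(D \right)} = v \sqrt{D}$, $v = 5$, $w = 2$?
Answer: $\frac{14586}{127} + 25 \sqrt{6} \approx 176.09$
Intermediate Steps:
$p = -6$ ($p = -8 + 2 = -6$)
$t{\left(o,c \right)} = - 30 o$ ($t{\left(o,c \right)} = 5 \left(- 6 o\right) = - 30 o$)
$M{\left(D \right)} = 5 \sqrt{D}$
$M{\left(t{\left(-5,w \right)} \right)} + \frac{198}{381} \cdot 221 = 5 \sqrt{\left(-30\right) \left(-5\right)} + \frac{198}{381} \cdot 221 = 5 \sqrt{150} + 198 \cdot \frac{1}{381} \cdot 221 = 5 \cdot 5 \sqrt{6} + \frac{66}{127} \cdot 221 = 25 \sqrt{6} + \frac{14586}{127} = \frac{14586}{127} + 25 \sqrt{6}$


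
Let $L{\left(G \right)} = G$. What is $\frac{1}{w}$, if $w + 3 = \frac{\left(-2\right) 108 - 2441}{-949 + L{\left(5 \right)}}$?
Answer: $- \frac{944}{175} \approx -5.3943$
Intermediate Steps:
$w = - \frac{175}{944}$ ($w = -3 + \frac{\left(-2\right) 108 - 2441}{-949 + 5} = -3 + \frac{-216 - 2441}{-944} = -3 - - \frac{2657}{944} = -3 + \frac{2657}{944} = - \frac{175}{944} \approx -0.18538$)
$\frac{1}{w} = \frac{1}{- \frac{175}{944}} = - \frac{944}{175}$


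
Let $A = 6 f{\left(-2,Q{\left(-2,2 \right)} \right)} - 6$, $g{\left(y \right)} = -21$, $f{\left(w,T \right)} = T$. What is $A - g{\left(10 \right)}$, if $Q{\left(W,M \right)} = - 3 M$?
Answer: $-21$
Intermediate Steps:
$A = -42$ ($A = 6 \left(\left(-3\right) 2\right) - 6 = 6 \left(-6\right) - 6 = -36 - 6 = -42$)
$A - g{\left(10 \right)} = -42 - -21 = -42 + 21 = -21$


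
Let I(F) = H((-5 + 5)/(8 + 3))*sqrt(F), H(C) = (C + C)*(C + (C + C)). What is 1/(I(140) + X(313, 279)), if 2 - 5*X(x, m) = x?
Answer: -5/311 ≈ -0.016077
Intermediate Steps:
X(x, m) = 2/5 - x/5
H(C) = 6*C**2 (H(C) = (2*C)*(C + 2*C) = (2*C)*(3*C) = 6*C**2)
I(F) = 0 (I(F) = (6*((-5 + 5)/(8 + 3))**2)*sqrt(F) = (6*(0/11)**2)*sqrt(F) = (6*(0*(1/11))**2)*sqrt(F) = (6*0**2)*sqrt(F) = (6*0)*sqrt(F) = 0*sqrt(F) = 0)
1/(I(140) + X(313, 279)) = 1/(0 + (2/5 - 1/5*313)) = 1/(0 + (2/5 - 313/5)) = 1/(0 - 311/5) = 1/(-311/5) = -5/311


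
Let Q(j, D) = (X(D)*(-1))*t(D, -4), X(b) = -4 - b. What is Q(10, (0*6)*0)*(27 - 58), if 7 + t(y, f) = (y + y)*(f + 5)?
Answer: 868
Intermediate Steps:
t(y, f) = -7 + 2*y*(5 + f) (t(y, f) = -7 + (y + y)*(f + 5) = -7 + (2*y)*(5 + f) = -7 + 2*y*(5 + f))
Q(j, D) = (-7 + 2*D)*(4 + D) (Q(j, D) = ((-4 - D)*(-1))*(-7 + 10*D + 2*(-4)*D) = (4 + D)*(-7 + 10*D - 8*D) = (4 + D)*(-7 + 2*D) = (-7 + 2*D)*(4 + D))
Q(10, (0*6)*0)*(27 - 58) = ((-7 + 2*((0*6)*0))*(4 + (0*6)*0))*(27 - 58) = ((-7 + 2*(0*0))*(4 + 0*0))*(-31) = ((-7 + 2*0)*(4 + 0))*(-31) = ((-7 + 0)*4)*(-31) = -7*4*(-31) = -28*(-31) = 868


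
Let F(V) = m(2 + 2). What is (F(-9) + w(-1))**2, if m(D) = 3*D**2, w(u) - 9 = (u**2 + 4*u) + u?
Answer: 2809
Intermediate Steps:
w(u) = 9 + u**2 + 5*u (w(u) = 9 + ((u**2 + 4*u) + u) = 9 + (u**2 + 5*u) = 9 + u**2 + 5*u)
F(V) = 48 (F(V) = 3*(2 + 2)**2 = 3*4**2 = 3*16 = 48)
(F(-9) + w(-1))**2 = (48 + (9 + (-1)**2 + 5*(-1)))**2 = (48 + (9 + 1 - 5))**2 = (48 + 5)**2 = 53**2 = 2809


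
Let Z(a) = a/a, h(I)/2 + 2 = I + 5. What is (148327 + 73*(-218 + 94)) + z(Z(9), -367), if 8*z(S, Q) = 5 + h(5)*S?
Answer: 1114221/8 ≈ 1.3928e+5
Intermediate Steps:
h(I) = 6 + 2*I (h(I) = -4 + 2*(I + 5) = -4 + 2*(5 + I) = -4 + (10 + 2*I) = 6 + 2*I)
Z(a) = 1
z(S, Q) = 5/8 + 2*S (z(S, Q) = (5 + (6 + 2*5)*S)/8 = (5 + (6 + 10)*S)/8 = (5 + 16*S)/8 = 5/8 + 2*S)
(148327 + 73*(-218 + 94)) + z(Z(9), -367) = (148327 + 73*(-218 + 94)) + (5/8 + 2*1) = (148327 + 73*(-124)) + (5/8 + 2) = (148327 - 9052) + 21/8 = 139275 + 21/8 = 1114221/8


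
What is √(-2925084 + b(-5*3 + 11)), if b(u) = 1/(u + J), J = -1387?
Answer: I*√5659689456395/1391 ≈ 1710.3*I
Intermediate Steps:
b(u) = 1/(-1387 + u) (b(u) = 1/(u - 1387) = 1/(-1387 + u))
√(-2925084 + b(-5*3 + 11)) = √(-2925084 + 1/(-1387 + (-5*3 + 11))) = √(-2925084 + 1/(-1387 + (-15 + 11))) = √(-2925084 + 1/(-1387 - 4)) = √(-2925084 + 1/(-1391)) = √(-2925084 - 1/1391) = √(-4068791845/1391) = I*√5659689456395/1391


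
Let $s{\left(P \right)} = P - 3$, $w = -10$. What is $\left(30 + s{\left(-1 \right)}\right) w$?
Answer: $-260$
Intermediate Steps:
$s{\left(P \right)} = -3 + P$ ($s{\left(P \right)} = P - 3 = -3 + P$)
$\left(30 + s{\left(-1 \right)}\right) w = \left(30 - 4\right) \left(-10\right) = 26 \left(-10\right) = -260$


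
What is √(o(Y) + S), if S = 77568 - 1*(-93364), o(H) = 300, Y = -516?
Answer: 4*√10702 ≈ 413.80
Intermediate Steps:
S = 170932 (S = 77568 + 93364 = 170932)
√(o(Y) + S) = √(300 + 170932) = √171232 = 4*√10702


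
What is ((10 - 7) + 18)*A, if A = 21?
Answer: 441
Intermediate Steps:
((10 - 7) + 18)*A = ((10 - 7) + 18)*21 = (3 + 18)*21 = 21*21 = 441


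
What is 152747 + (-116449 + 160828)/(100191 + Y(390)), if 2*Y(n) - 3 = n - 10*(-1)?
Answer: 30669395153/200785 ≈ 1.5275e+5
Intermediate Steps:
Y(n) = 13/2 + n/2 (Y(n) = 3/2 + (n - 10*(-1))/2 = 3/2 + (n + 10)/2 = 3/2 + (10 + n)/2 = 3/2 + (5 + n/2) = 13/2 + n/2)
152747 + (-116449 + 160828)/(100191 + Y(390)) = 152747 + (-116449 + 160828)/(100191 + (13/2 + (½)*390)) = 152747 + 44379/(100191 + (13/2 + 195)) = 152747 + 44379/(100191 + 403/2) = 152747 + 44379/(200785/2) = 152747 + 44379*(2/200785) = 152747 + 88758/200785 = 30669395153/200785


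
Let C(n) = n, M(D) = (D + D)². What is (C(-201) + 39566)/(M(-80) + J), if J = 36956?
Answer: 39365/62556 ≈ 0.62928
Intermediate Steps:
M(D) = 4*D² (M(D) = (2*D)² = 4*D²)
(C(-201) + 39566)/(M(-80) + J) = (-201 + 39566)/(4*(-80)² + 36956) = 39365/(4*6400 + 36956) = 39365/(25600 + 36956) = 39365/62556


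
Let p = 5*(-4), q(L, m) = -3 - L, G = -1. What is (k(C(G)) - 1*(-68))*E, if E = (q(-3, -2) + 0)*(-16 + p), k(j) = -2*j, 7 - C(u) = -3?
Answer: 0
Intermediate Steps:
C(u) = 10 (C(u) = 7 - 1*(-3) = 7 + 3 = 10)
p = -20
E = 0 (E = ((-3 - 1*(-3)) + 0)*(-16 - 20) = ((-3 + 3) + 0)*(-36) = (0 + 0)*(-36) = 0*(-36) = 0)
(k(C(G)) - 1*(-68))*E = (-2*10 - 1*(-68))*0 = (-20 + 68)*0 = 48*0 = 0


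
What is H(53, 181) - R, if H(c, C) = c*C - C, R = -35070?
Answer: 44482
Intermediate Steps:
H(c, C) = -C + C*c (H(c, C) = C*c - C = -C + C*c)
H(53, 181) - R = 181*(-1 + 53) - 1*(-35070) = 181*52 + 35070 = 9412 + 35070 = 44482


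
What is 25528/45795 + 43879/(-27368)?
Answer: -119162591/113937960 ≈ -1.0459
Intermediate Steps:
25528/45795 + 43879/(-27368) = 25528*(1/45795) + 43879*(-1/27368) = 25528/45795 - 3989/2488 = -119162591/113937960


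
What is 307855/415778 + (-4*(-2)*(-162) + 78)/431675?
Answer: 132386889521/179480968150 ≈ 0.73761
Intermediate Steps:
307855/415778 + (-4*(-2)*(-162) + 78)/431675 = 307855*(1/415778) + (8*(-162) + 78)*(1/431675) = 307855/415778 + (-1296 + 78)*(1/431675) = 307855/415778 - 1218*1/431675 = 307855/415778 - 1218/431675 = 132386889521/179480968150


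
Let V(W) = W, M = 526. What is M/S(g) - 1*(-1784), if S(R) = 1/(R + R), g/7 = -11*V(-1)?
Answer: 82788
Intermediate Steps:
g = 77 (g = 7*(-11*(-1)) = 7*11 = 77)
S(R) = 1/(2*R)
M/S(g) - 1*(-1784) = 526/(((½)/77)) - 1*(-1784) = 526/(((½)*(1/77))) + 1784 = 526/(1/154) + 1784 = 526*154 + 1784 = 81004 + 1784 = 82788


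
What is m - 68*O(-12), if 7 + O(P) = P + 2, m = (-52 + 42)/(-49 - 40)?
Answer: 102894/89 ≈ 1156.1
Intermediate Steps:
m = 10/89 (m = -10/(-89) = -10*(-1/89) = 10/89 ≈ 0.11236)
O(P) = -5 + P (O(P) = -7 + (P + 2) = -7 + (2 + P) = -5 + P)
m - 68*O(-12) = 10/89 - 68*(-5 - 12) = 10/89 - 68*(-17) = 10/89 + 1156 = 102894/89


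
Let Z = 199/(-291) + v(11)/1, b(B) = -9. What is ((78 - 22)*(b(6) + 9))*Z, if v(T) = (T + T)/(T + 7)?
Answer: 0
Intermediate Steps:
v(T) = 2*T/(7 + T) (v(T) = (2*T)/(7 + T) = 2*T/(7 + T))
Z = 470/873 (Z = 199/(-291) + (2*11/(7 + 11))/1 = 199*(-1/291) + (2*11/18)*1 = -199/291 + (2*11*(1/18))*1 = -199/291 + (11/9)*1 = -199/291 + 11/9 = 470/873 ≈ 0.53837)
((78 - 22)*(b(6) + 9))*Z = ((78 - 22)*(-9 + 9))*(470/873) = (56*0)*(470/873) = 0*(470/873) = 0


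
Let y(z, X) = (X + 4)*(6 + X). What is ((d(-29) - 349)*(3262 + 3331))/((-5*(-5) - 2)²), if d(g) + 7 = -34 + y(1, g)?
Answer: 1219705/529 ≈ 2305.7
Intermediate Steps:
y(z, X) = (4 + X)*(6 + X)
d(g) = -17 + g² + 10*g (d(g) = -7 + (-34 + (24 + g² + 10*g)) = -7 + (-10 + g² + 10*g) = -17 + g² + 10*g)
((d(-29) - 349)*(3262 + 3331))/((-5*(-5) - 2)²) = (((-17 + (-29)² + 10*(-29)) - 349)*(3262 + 3331))/((-5*(-5) - 2)²) = (((-17 + 841 - 290) - 349)*6593)/((25 - 2)²) = ((534 - 349)*6593)/(23²) = (185*6593)/529 = 1219705*(1/529) = 1219705/529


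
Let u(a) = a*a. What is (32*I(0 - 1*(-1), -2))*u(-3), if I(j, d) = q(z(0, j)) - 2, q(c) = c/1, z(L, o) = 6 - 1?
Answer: 864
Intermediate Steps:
z(L, o) = 5
q(c) = c (q(c) = c*1 = c)
u(a) = a²
I(j, d) = 3 (I(j, d) = 5 - 2 = 3)
(32*I(0 - 1*(-1), -2))*u(-3) = (32*3)*(-3)² = 96*9 = 864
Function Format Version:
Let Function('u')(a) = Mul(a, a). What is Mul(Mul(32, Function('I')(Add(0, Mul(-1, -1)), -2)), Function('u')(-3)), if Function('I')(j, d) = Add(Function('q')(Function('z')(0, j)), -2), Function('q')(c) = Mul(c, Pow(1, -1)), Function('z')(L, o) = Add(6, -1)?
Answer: 864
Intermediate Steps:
Function('z')(L, o) = 5
Function('q')(c) = c (Function('q')(c) = Mul(c, 1) = c)
Function('u')(a) = Pow(a, 2)
Function('I')(j, d) = 3 (Function('I')(j, d) = Add(5, -2) = 3)
Mul(Mul(32, Function('I')(Add(0, Mul(-1, -1)), -2)), Function('u')(-3)) = Mul(Mul(32, 3), Pow(-3, 2)) = Mul(96, 9) = 864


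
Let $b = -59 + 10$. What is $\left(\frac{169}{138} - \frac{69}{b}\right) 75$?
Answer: $\frac{445075}{2254} \approx 197.46$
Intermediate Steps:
$b = -49$
$\left(\frac{169}{138} - \frac{69}{b}\right) 75 = \left(\frac{169}{138} - \frac{69}{-49}\right) 75 = \left(169 \cdot \frac{1}{138} - - \frac{69}{49}\right) 75 = \left(\frac{169}{138} + \frac{69}{49}\right) 75 = \frac{17803}{6762} \cdot 75 = \frac{445075}{2254}$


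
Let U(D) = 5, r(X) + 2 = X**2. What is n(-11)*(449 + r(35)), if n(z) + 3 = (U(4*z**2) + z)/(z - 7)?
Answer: -13376/3 ≈ -4458.7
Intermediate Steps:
r(X) = -2 + X**2
n(z) = -3 + (5 + z)/(-7 + z) (n(z) = -3 + (5 + z)/(z - 7) = -3 + (5 + z)/(-7 + z))
n(-11)*(449 + r(35)) = (2*(13 - 1*(-11))/(-7 - 11))*(449 + (-2 + 35**2)) = (2*(13 + 11)/(-18))*(449 + (-2 + 1225)) = (2*(-1/18)*24)*(449 + 1223) = -8/3*1672 = -13376/3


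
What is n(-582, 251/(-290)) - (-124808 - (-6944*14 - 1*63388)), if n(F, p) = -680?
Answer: -36476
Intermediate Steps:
n(-582, 251/(-290)) - (-124808 - (-6944*14 - 1*63388)) = -680 - (-124808 - (-6944*14 - 1*63388)) = -680 - (-124808 - (-97216 - 63388)) = -680 - (-124808 - 1*(-160604)) = -680 - (-124808 + 160604) = -680 - 1*35796 = -680 - 35796 = -36476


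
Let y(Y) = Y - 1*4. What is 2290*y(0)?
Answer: -9160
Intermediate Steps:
y(Y) = -4 + Y (y(Y) = Y - 4 = -4 + Y)
2290*y(0) = 2290*(-4 + 0) = 2290*(-4) = -9160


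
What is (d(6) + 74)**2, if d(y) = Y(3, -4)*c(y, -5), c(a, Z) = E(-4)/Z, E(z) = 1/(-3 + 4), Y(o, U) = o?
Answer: 134689/25 ≈ 5387.6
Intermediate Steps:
E(z) = 1 (E(z) = 1/1 = 1)
c(a, Z) = 1/Z
d(y) = -3/5 (d(y) = 3/(-5) = 3*(-1/5) = -3/5)
(d(6) + 74)**2 = (-3/5 + 74)**2 = (367/5)**2 = 134689/25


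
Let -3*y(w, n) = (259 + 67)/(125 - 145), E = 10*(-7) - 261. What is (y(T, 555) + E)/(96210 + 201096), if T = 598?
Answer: -9767/8919180 ≈ -0.0010951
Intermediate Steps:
E = -331 (E = -70 - 261 = -331)
y(w, n) = 163/30 (y(w, n) = -(259 + 67)/(3*(125 - 145)) = -326/(3*(-20)) = -326*(-1)/(3*20) = -⅓*(-163/10) = 163/30)
(y(T, 555) + E)/(96210 + 201096) = (163/30 - 331)/(96210 + 201096) = -9767/30/297306 = -9767/30*1/297306 = -9767/8919180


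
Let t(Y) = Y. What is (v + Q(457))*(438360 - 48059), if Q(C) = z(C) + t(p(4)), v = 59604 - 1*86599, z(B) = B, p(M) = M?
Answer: -10356246734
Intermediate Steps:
v = -26995 (v = 59604 - 86599 = -26995)
Q(C) = 4 + C (Q(C) = C + 4 = 4 + C)
(v + Q(457))*(438360 - 48059) = (-26995 + (4 + 457))*(438360 - 48059) = (-26995 + 461)*390301 = -26534*390301 = -10356246734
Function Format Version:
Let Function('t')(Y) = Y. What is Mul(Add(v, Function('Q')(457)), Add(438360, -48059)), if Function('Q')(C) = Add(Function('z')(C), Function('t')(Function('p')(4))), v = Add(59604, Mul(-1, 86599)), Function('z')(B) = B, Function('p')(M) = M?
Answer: -10356246734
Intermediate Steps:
v = -26995 (v = Add(59604, -86599) = -26995)
Function('Q')(C) = Add(4, C) (Function('Q')(C) = Add(C, 4) = Add(4, C))
Mul(Add(v, Function('Q')(457)), Add(438360, -48059)) = Mul(Add(-26995, Add(4, 457)), Add(438360, -48059)) = Mul(Add(-26995, 461), 390301) = Mul(-26534, 390301) = -10356246734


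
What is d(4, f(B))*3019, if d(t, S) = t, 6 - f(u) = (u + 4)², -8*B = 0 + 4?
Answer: 12076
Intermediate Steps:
B = -½ (B = -(0 + 4)/8 = -⅛*4 = -½ ≈ -0.50000)
f(u) = 6 - (4 + u)² (f(u) = 6 - (u + 4)² = 6 - (4 + u)²)
d(4, f(B))*3019 = 4*3019 = 12076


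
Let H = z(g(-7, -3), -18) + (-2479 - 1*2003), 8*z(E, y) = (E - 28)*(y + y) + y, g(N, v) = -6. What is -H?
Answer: 17325/4 ≈ 4331.3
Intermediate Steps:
z(E, y) = y/8 + y*(-28 + E)/4 (z(E, y) = ((E - 28)*(y + y) + y)/8 = ((-28 + E)*(2*y) + y)/8 = (2*y*(-28 + E) + y)/8 = (y + 2*y*(-28 + E))/8 = y/8 + y*(-28 + E)/4)
H = -17325/4 (H = (⅛)*(-18)*(-55 + 2*(-6)) + (-2479 - 1*2003) = (⅛)*(-18)*(-55 - 12) + (-2479 - 2003) = (⅛)*(-18)*(-67) - 4482 = 603/4 - 4482 = -17325/4 ≈ -4331.3)
-H = -1*(-17325/4) = 17325/4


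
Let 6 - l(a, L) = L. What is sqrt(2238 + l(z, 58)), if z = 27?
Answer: sqrt(2186) ≈ 46.755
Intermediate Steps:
l(a, L) = 6 - L
sqrt(2238 + l(z, 58)) = sqrt(2238 + (6 - 1*58)) = sqrt(2238 + (6 - 58)) = sqrt(2238 - 52) = sqrt(2186)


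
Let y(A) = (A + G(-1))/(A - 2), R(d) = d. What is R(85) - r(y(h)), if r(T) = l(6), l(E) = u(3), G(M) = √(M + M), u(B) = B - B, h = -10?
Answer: 85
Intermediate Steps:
u(B) = 0
G(M) = √2*√M (G(M) = √(2*M) = √2*√M)
l(E) = 0
y(A) = (A + I*√2)/(-2 + A) (y(A) = (A + √2*√(-1))/(A - 2) = (A + √2*I)/(-2 + A) = (A + I*√2)/(-2 + A))
r(T) = 0
R(85) - r(y(h)) = 85 - 1*0 = 85 + 0 = 85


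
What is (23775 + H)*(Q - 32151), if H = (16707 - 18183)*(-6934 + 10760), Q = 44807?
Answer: -71169763056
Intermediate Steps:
H = -5647176 (H = -1476*3826 = -5647176)
(23775 + H)*(Q - 32151) = (23775 - 5647176)*(44807 - 32151) = -5623401*12656 = -71169763056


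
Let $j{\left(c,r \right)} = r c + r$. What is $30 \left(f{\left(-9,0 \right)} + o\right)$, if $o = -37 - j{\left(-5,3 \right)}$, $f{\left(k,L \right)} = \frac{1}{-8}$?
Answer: $- \frac{3015}{4} \approx -753.75$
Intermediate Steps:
$j{\left(c,r \right)} = r + c r$ ($j{\left(c,r \right)} = c r + r = r + c r$)
$f{\left(k,L \right)} = - \frac{1}{8}$
$o = -25$ ($o = -37 - 3 \left(1 - 5\right) = -37 - 3 \left(-4\right) = -37 - -12 = -37 + 12 = -25$)
$30 \left(f{\left(-9,0 \right)} + o\right) = 30 \left(- \frac{1}{8} - 25\right) = 30 \left(- \frac{201}{8}\right) = - \frac{3015}{4}$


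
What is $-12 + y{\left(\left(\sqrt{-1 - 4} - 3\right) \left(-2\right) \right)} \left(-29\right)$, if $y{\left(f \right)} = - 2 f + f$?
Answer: $162 - 58 i \sqrt{5} \approx 162.0 - 129.69 i$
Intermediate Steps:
$y{\left(f \right)} = - f$
$-12 + y{\left(\left(\sqrt{-1 - 4} - 3\right) \left(-2\right) \right)} \left(-29\right) = -12 + - \left(\sqrt{-1 - 4} - 3\right) \left(-2\right) \left(-29\right) = -12 + - \left(\sqrt{-5} - 3\right) \left(-2\right) \left(-29\right) = -12 + - \left(i \sqrt{5} - 3\right) \left(-2\right) \left(-29\right) = -12 + - \left(-3 + i \sqrt{5}\right) \left(-2\right) \left(-29\right) = -12 + - (6 - 2 i \sqrt{5}) \left(-29\right) = -12 + \left(-6 + 2 i \sqrt{5}\right) \left(-29\right) = -12 + \left(174 - 58 i \sqrt{5}\right) = 162 - 58 i \sqrt{5}$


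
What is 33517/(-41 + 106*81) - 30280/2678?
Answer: -84492037/11441755 ≈ -7.3845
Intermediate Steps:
33517/(-41 + 106*81) - 30280/2678 = 33517/(-41 + 8586) - 30280*1/2678 = 33517/8545 - 15140/1339 = -84492037/11441755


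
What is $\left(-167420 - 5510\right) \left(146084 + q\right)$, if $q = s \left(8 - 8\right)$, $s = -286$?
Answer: $-25262306120$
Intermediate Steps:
$q = 0$ ($q = - 286 \left(8 - 8\right) = \left(-286\right) 0 = 0$)
$\left(-167420 - 5510\right) \left(146084 + q\right) = \left(-167420 - 5510\right) \left(146084 + 0\right) = \left(-172930\right) 146084 = -25262306120$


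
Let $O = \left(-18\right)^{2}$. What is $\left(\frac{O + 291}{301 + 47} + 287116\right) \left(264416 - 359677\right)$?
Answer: $- \frac{3172730572521}{116} \approx -2.7351 \cdot 10^{10}$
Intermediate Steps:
$O = 324$
$\left(\frac{O + 291}{301 + 47} + 287116\right) \left(264416 - 359677\right) = \left(\frac{324 + 291}{301 + 47} + 287116\right) \left(264416 - 359677\right) = \left(\frac{1}{348} \cdot 615 + 287116\right) \left(-95261\right) = \left(\frac{205}{116} + 287116\right) \left(-95261\right) = \frac{33305661}{116} \left(-95261\right) = - \frac{3172730572521}{116}$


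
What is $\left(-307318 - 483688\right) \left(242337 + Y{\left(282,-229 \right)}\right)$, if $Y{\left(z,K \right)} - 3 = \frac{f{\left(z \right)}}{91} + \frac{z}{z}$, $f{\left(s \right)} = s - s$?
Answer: $-191693185046$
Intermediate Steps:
$f{\left(s \right)} = 0$
$Y{\left(z,K \right)} = 4$ ($Y{\left(z,K \right)} = 3 + \left(\frac{0}{91} + \frac{z}{z}\right) = 3 + \left(0 \cdot \frac{1}{91} + 1\right) = 3 + \left(0 + 1\right) = 3 + 1 = 4$)
$\left(-307318 - 483688\right) \left(242337 + Y{\left(282,-229 \right)}\right) = \left(-307318 - 483688\right) \left(242337 + 4\right) = \left(-791006\right) 242341 = -191693185046$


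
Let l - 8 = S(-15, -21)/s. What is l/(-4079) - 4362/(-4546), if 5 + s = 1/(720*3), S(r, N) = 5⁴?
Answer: 98943313885/100123652033 ≈ 0.98821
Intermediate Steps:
S(r, N) = 625
s = -10799/2160 (s = -5 + 1/(720*3) = -5 + 1/2160 = -10799/2160 ≈ -4.9995)
l = -1263608/10799 (l = 8 + 625/(-10799/2160) = 8 + 625*(-2160/10799) = 8 - 1350000/10799 = -1263608/10799 ≈ -117.01)
l/(-4079) - 4362/(-4546) = -1263608/10799/(-4079) - 4362/(-4546) = -1263608/10799*(-1/4079) - 4362*(-1/4546) = 1263608/44049121 + 2181/2273 = 98943313885/100123652033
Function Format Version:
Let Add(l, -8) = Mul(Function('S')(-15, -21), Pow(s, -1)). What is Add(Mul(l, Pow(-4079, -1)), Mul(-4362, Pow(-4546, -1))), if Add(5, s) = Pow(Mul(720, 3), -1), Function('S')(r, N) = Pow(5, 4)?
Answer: Rational(98943313885, 100123652033) ≈ 0.98821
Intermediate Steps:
Function('S')(r, N) = 625
s = Rational(-10799, 2160) (s = Add(-5, Pow(Mul(720, 3), -1)) = Add(-5, Pow(2160, -1)) = Add(-5, Rational(1, 2160)) = Rational(-10799, 2160) ≈ -4.9995)
l = Rational(-1263608, 10799) (l = Add(8, Mul(625, Pow(Rational(-10799, 2160), -1))) = Add(8, Mul(625, Rational(-2160, 10799))) = Add(8, Rational(-1350000, 10799)) = Rational(-1263608, 10799) ≈ -117.01)
Add(Mul(l, Pow(-4079, -1)), Mul(-4362, Pow(-4546, -1))) = Add(Mul(Rational(-1263608, 10799), Pow(-4079, -1)), Mul(-4362, Pow(-4546, -1))) = Add(Mul(Rational(-1263608, 10799), Rational(-1, 4079)), Mul(-4362, Rational(-1, 4546))) = Add(Rational(1263608, 44049121), Rational(2181, 2273)) = Rational(98943313885, 100123652033)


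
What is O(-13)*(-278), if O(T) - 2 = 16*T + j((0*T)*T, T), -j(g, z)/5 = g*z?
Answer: 57268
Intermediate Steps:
j(g, z) = -5*g*z
O(T) = 2 + 16*T (O(T) = 2 + (16*T - 5*(0*T)*T*T) = 2 + (16*T - 5*0*T*T) = 2 + (16*T - 5*0*T) = 2 + (16*T + 0) = 2 + 16*T)
O(-13)*(-278) = (2 + 16*(-13))*(-278) = (2 - 208)*(-278) = -206*(-278) = 57268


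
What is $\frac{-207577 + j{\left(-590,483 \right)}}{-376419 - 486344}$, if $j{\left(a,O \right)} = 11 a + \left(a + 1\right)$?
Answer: $\frac{214656}{862763} \approx 0.2488$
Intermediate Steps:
$j{\left(a,O \right)} = 1 + 12 a$ ($j{\left(a,O \right)} = 11 a + \left(1 + a\right) = 1 + 12 a$)
$\frac{-207577 + j{\left(-590,483 \right)}}{-376419 - 486344} = \frac{-207577 + \left(1 + 12 \left(-590\right)\right)}{-376419 - 486344} = \frac{-207577 + \left(1 - 7080\right)}{-862763} = \left(-207577 - 7079\right) \left(- \frac{1}{862763}\right) = \left(-214656\right) \left(- \frac{1}{862763}\right) = \frac{214656}{862763}$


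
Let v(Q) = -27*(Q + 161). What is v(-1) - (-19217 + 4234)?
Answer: 10663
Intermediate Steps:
v(Q) = -4347 - 27*Q (v(Q) = -27*(161 + Q) = -4347 - 27*Q)
v(-1) - (-19217 + 4234) = (-4347 - 27*(-1)) - (-19217 + 4234) = (-4347 + 27) - 1*(-14983) = -4320 + 14983 = 10663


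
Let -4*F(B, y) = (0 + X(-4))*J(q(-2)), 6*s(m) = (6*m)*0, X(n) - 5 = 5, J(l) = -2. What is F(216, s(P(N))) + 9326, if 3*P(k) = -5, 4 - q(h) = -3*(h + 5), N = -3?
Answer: 9331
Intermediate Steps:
q(h) = 19 + 3*h (q(h) = 4 - (-3)*(h + 5) = 4 - (-3)*(5 + h) = 4 - (-15 - 3*h) = 4 + (15 + 3*h) = 19 + 3*h)
P(k) = -5/3 (P(k) = (⅓)*(-5) = -5/3)
X(n) = 10 (X(n) = 5 + 5 = 10)
s(m) = 0 (s(m) = ((6*m)*0)/6 = (⅙)*0 = 0)
F(B, y) = 5 (F(B, y) = -(0 + 10)*(-2)/4 = -5*(-2)/2 = -¼*(-20) = 5)
F(216, s(P(N))) + 9326 = 5 + 9326 = 9331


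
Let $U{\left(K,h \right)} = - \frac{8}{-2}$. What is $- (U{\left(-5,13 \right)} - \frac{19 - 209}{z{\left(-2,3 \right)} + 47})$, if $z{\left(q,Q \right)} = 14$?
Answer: $- \frac{434}{61} \approx -7.1148$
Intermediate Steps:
$U{\left(K,h \right)} = 4$ ($U{\left(K,h \right)} = \left(-8\right) \left(- \frac{1}{2}\right) = 4$)
$- (U{\left(-5,13 \right)} - \frac{19 - 209}{z{\left(-2,3 \right)} + 47}) = - (4 - \frac{19 - 209}{14 + 47}) = - (4 - - \frac{190}{61}) = - (4 + \frac{190}{61}) = \left(-1\right) \frac{434}{61} = - \frac{434}{61}$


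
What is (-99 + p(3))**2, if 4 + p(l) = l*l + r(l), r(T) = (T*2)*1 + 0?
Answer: 7744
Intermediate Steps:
r(T) = 2*T (r(T) = (2*T)*1 + 0 = 2*T + 0 = 2*T)
p(l) = -4 + l**2 + 2*l (p(l) = -4 + (l*l + 2*l) = -4 + (l**2 + 2*l) = -4 + l**2 + 2*l)
(-99 + p(3))**2 = (-99 + (-4 + 3**2 + 2*3))**2 = (-99 + (-4 + 9 + 6))**2 = (-99 + 11)**2 = (-88)**2 = 7744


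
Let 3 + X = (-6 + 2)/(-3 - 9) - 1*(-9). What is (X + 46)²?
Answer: 24649/9 ≈ 2738.8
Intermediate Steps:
X = 19/3 (X = -3 + ((-6 + 2)/(-3 - 9) - 1*(-9)) = -3 + (-4/(-12) + 9) = -3 + (-4*(-1/12) + 9) = -3 + (⅓ + 9) = -3 + 28/3 = 19/3 ≈ 6.3333)
(X + 46)² = (19/3 + 46)² = (157/3)² = 24649/9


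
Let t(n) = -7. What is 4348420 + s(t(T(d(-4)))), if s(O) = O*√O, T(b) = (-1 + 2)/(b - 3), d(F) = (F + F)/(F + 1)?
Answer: 4348420 - 7*I*√7 ≈ 4.3484e+6 - 18.52*I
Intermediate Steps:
d(F) = 2*F/(1 + F) (d(F) = (2*F)/(1 + F) = 2*F/(1 + F))
T(b) = 1/(-3 + b)
s(O) = O^(3/2)
4348420 + s(t(T(d(-4)))) = 4348420 + (-7)^(3/2) = 4348420 - 7*I*√7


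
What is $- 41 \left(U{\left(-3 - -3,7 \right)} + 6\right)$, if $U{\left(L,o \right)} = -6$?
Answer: $0$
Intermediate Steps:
$- 41 \left(U{\left(-3 - -3,7 \right)} + 6\right) = - 41 \left(-6 + 6\right) = \left(-41\right) 0 = 0$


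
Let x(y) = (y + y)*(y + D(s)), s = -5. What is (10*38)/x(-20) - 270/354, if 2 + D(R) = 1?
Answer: -769/2478 ≈ -0.31033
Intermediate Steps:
D(R) = -1 (D(R) = -2 + 1 = -1)
x(y) = 2*y*(-1 + y) (x(y) = (y + y)*(y - 1) = (2*y)*(-1 + y) = 2*y*(-1 + y))
(10*38)/x(-20) - 270/354 = (10*38)/((2*(-20)*(-1 - 20))) - 270/354 = 380/((2*(-20)*(-21))) - 270*1/354 = 380/840 - 45/59 = 380*(1/840) - 45/59 = 19/42 - 45/59 = -769/2478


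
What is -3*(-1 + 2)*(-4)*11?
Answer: 132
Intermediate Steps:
-3*(-1 + 2)*(-4)*11 = -3*(-4)*11 = 12*11 = 132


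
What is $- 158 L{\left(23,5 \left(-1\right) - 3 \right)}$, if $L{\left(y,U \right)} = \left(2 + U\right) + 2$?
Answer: $632$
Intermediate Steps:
$L{\left(y,U \right)} = 4 + U$
$- 158 L{\left(23,5 \left(-1\right) - 3 \right)} = - 158 \left(4 + \left(5 \left(-1\right) - 3\right)\right) = - 158 \left(4 - 8\right) = \left(-158\right) \left(-4\right) = 632$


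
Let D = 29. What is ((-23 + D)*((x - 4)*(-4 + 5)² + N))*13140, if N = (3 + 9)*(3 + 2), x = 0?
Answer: 4415040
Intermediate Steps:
N = 60 (N = 12*5 = 60)
((-23 + D)*((x - 4)*(-4 + 5)² + N))*13140 = ((-23 + 29)*((0 - 4)*(-4 + 5)² + 60))*13140 = (6*(-4*1² + 60))*13140 = (6*(-4*1 + 60))*13140 = (6*(-4 + 60))*13140 = (6*56)*13140 = 336*13140 = 4415040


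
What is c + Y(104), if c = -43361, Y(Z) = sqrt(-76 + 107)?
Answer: -43361 + sqrt(31) ≈ -43355.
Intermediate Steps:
Y(Z) = sqrt(31)
c + Y(104) = -43361 + sqrt(31)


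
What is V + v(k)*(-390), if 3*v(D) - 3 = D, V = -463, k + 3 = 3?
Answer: -853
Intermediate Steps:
k = 0 (k = -3 + 3 = 0)
v(D) = 1 + D/3
V + v(k)*(-390) = -463 + (1 + (1/3)*0)*(-390) = -463 + (1 + 0)*(-390) = -463 + 1*(-390) = -463 - 390 = -853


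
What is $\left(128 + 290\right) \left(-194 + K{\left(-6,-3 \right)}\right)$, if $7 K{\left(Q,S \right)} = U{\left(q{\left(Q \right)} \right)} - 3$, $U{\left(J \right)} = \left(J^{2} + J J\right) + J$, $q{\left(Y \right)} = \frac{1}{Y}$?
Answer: $- \frac{731500}{9} \approx -81278.0$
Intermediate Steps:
$U{\left(J \right)} = J + 2 J^{2}$ ($U{\left(J \right)} = \left(J^{2} + J^{2}\right) + J = 2 J^{2} + J = J + 2 J^{2}$)
$K{\left(Q,S \right)} = - \frac{3}{7} + \frac{1 + \frac{2}{Q}}{7 Q}$ ($K{\left(Q,S \right)} = \frac{\frac{1 + \frac{2}{Q}}{Q} - 3}{7} = \frac{-3 + \frac{1 + \frac{2}{Q}}{Q}}{7} = - \frac{3}{7} + \frac{1 + \frac{2}{Q}}{7 Q}$)
$\left(128 + 290\right) \left(-194 + K{\left(-6,-3 \right)}\right) = \left(128 + 290\right) \left(-194 + \frac{2 - 6 - 3 \left(-6\right)^{2}}{7 \cdot 36}\right) = 418 \left(-194 + \frac{1}{7} \cdot \frac{1}{36} \left(2 - 6 - 108\right)\right) = 418 \left(-194 + \frac{1}{7} \cdot \frac{1}{36} \left(-112\right)\right) = 418 \left(-194 - \frac{4}{9}\right) = 418 \left(- \frac{1750}{9}\right) = - \frac{731500}{9}$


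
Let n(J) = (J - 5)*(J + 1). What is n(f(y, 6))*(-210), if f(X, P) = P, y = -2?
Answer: -1470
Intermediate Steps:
n(J) = (1 + J)*(-5 + J) (n(J) = (-5 + J)*(1 + J) = (1 + J)*(-5 + J))
n(f(y, 6))*(-210) = (-5 + 6² - 4*6)*(-210) = (-5 + 36 - 24)*(-210) = 7*(-210) = -1470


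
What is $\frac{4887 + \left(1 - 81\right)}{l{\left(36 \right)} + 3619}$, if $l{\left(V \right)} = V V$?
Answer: $\frac{4807}{4915} \approx 0.97803$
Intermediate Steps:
$l{\left(V \right)} = V^{2}$
$\frac{4887 + \left(1 - 81\right)}{l{\left(36 \right)} + 3619} = \frac{4887 + \left(1 - 81\right)}{36^{2} + 3619} = \frac{4887 + \left(1 - 81\right)}{1296 + 3619} = \frac{4887 - 80}{4915} = 4807 \cdot \frac{1}{4915} = \frac{4807}{4915}$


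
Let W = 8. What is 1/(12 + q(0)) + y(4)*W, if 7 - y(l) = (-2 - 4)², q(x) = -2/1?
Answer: -2319/10 ≈ -231.90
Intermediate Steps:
q(x) = -2 (q(x) = -2*1 = -2)
y(l) = -29 (y(l) = 7 - (-2 - 4)² = 7 - 1*(-6)² = 7 - 1*36 = 7 - 36 = -29)
1/(12 + q(0)) + y(4)*W = 1/(12 - 2) - 29*8 = 1/10 - 232 = ⅒ - 232 = -2319/10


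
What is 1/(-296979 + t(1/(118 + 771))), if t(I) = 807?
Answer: -1/296172 ≈ -3.3764e-6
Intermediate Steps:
1/(-296979 + t(1/(118 + 771))) = 1/(-296979 + 807) = 1/(-296172) = -1/296172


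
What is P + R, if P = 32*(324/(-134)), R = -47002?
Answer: -3154318/67 ≈ -47079.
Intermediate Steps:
P = -5184/67 (P = 32*(324*(-1/134)) = 32*(-162/67) = -5184/67 ≈ -77.373)
P + R = -5184/67 - 47002 = -3154318/67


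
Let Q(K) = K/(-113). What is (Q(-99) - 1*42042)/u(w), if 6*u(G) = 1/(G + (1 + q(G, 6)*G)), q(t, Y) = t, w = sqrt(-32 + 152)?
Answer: -3448969722/113 - 57007764*sqrt(30)/113 ≈ -3.3285e+7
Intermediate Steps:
w = 2*sqrt(30) (w = sqrt(120) = 2*sqrt(30) ≈ 10.954)
Q(K) = -K/113 (Q(K) = K*(-1/113) = -K/113)
u(G) = 1/(6*(1 + G + G**2)) (u(G) = 1/(6*(G + (1 + G*G))) = 1/(6*(G + (1 + G**2))) = 1/(6*(1 + G + G**2)))
(Q(-99) - 1*42042)/u(w) = (-1/113*(-99) - 1*42042)/((1/(6*(1 + 2*sqrt(30) + (2*sqrt(30))**2)))) = (99/113 - 42042)/((1/(6*(1 + 2*sqrt(30) + 120)))) = -(3448969722/113 + 57007764*sqrt(30)/113) = -4750647*(726 + 12*sqrt(30))/113 = -3448969722/113 - 57007764*sqrt(30)/113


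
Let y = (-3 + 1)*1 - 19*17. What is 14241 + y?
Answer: 13916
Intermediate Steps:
y = -325 (y = -2*1 - 323 = -2 - 323 = -325)
14241 + y = 14241 - 325 = 13916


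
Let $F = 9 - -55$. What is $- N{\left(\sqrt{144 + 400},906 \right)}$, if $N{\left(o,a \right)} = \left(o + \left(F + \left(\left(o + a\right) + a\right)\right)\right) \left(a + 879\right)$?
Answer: $-3348660 - 14280 \sqrt{34} \approx -3.4319 \cdot 10^{6}$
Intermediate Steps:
$F = 64$ ($F = 9 + 55 = 64$)
$N{\left(o,a \right)} = \left(879 + a\right) \left(64 + 2 a + 2 o\right)$ ($N{\left(o,a \right)} = \left(o + \left(64 + \left(\left(o + a\right) + a\right)\right)\right) \left(a + 879\right) = \left(o + \left(64 + \left(\left(a + o\right) + a\right)\right)\right) \left(879 + a\right) = \left(o + \left(64 + \left(o + 2 a\right)\right)\right) \left(879 + a\right) = \left(o + \left(64 + o + 2 a\right)\right) \left(879 + a\right) = \left(64 + 2 a + 2 o\right) \left(879 + a\right) = \left(879 + a\right) \left(64 + 2 a + 2 o\right)$)
$- N{\left(\sqrt{144 + 400},906 \right)} = - (56256 + 2 \cdot 906^{2} + 1758 \sqrt{144 + 400} + 1822 \cdot 906 + 2 \cdot 906 \sqrt{144 + 400}) = - (56256 + 2 \cdot 820836 + 1758 \sqrt{544} + 1650732 + 2 \cdot 906 \sqrt{544}) = - (56256 + 1641672 + 1758 \cdot 4 \sqrt{34} + 1650732 + 2 \cdot 906 \cdot 4 \sqrt{34}) = - (56256 + 1641672 + 7032 \sqrt{34} + 1650732 + 7248 \sqrt{34}) = - (3348660 + 14280 \sqrt{34}) = -3348660 - 14280 \sqrt{34}$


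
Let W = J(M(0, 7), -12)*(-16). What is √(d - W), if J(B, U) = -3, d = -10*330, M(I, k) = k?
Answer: 6*I*√93 ≈ 57.862*I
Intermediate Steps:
d = -3300
W = 48 (W = -3*(-16) = 48)
√(d - W) = √(-3300 - 1*48) = √(-3300 - 48) = √(-3348) = 6*I*√93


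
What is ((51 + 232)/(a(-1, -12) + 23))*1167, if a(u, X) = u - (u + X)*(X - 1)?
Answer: -110087/49 ≈ -2246.7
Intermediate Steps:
a(u, X) = u - (-1 + X)*(X + u) (a(u, X) = u - (X + u)*(-1 + X) = u - (-1 + X)*(X + u))
((51 + 232)/(a(-1, -12) + 23))*1167 = ((51 + 232)/((-12 - 1*(-12)² + 2*(-1) - 1*(-12)*(-1)) + 23))*1167 = (283/((-12 - 1*144 - 2 - 12) + 23))*1167 = (283/((-12 - 144 - 2 - 12) + 23))*1167 = (283/(-170 + 23))*1167 = (283/(-147))*1167 = (283*(-1/147))*1167 = -283/147*1167 = -110087/49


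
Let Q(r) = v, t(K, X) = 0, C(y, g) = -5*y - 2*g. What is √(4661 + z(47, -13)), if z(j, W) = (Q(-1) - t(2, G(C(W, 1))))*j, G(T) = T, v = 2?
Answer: √4755 ≈ 68.957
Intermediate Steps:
Q(r) = 2
z(j, W) = 2*j (z(j, W) = (2 - 1*0)*j = (2 + 0)*j = 2*j)
√(4661 + z(47, -13)) = √(4661 + 2*47) = √(4661 + 94) = √4755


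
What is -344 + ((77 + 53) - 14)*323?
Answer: 37124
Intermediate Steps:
-344 + ((77 + 53) - 14)*323 = -344 + (130 - 14)*323 = -344 + 116*323 = -344 + 37468 = 37124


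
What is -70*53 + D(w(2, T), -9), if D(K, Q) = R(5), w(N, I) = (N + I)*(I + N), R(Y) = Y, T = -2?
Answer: -3705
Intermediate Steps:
w(N, I) = (I + N)² (w(N, I) = (I + N)*(I + N) = (I + N)²)
D(K, Q) = 5
-70*53 + D(w(2, T), -9) = -70*53 + 5 = -3710 + 5 = -3705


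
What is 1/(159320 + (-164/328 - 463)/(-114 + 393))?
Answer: 62/9877737 ≈ 6.2767e-6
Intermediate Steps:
1/(159320 + (-164/328 - 463)/(-114 + 393)) = 1/(159320 + (-164*1/328 - 463)/279) = 1/(159320 + (-½ - 463)/279) = 1/(159320 + (1/279)*(-927/2)) = 1/(159320 - 103/62) = 1/(9877737/62) = 62/9877737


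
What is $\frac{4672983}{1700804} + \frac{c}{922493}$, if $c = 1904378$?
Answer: $\frac{1078538260933}{224139969196} \approx 4.8119$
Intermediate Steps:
$\frac{4672983}{1700804} + \frac{c}{922493} = \frac{4672983}{1700804} + \frac{1904378}{922493} = 4672983 \cdot \frac{1}{1700804} + 1904378 \cdot \frac{1}{922493} = \frac{667569}{242972} + \frac{1904378}{922493} = \frac{1078538260933}{224139969196}$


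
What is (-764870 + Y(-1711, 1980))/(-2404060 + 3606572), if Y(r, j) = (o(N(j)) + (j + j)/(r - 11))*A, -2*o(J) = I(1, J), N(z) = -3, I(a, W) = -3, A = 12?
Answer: -54880111/86280236 ≈ -0.63607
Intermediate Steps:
o(J) = 3/2 (o(J) = -½*(-3) = 3/2)
Y(r, j) = 18 + 24*j/(-11 + r) (Y(r, j) = (3/2 + (j + j)/(r - 11))*12 = (3/2 + (2*j)/(-11 + r))*12 = (3/2 + 2*j/(-11 + r))*12 = 18 + 24*j/(-11 + r))
(-764870 + Y(-1711, 1980))/(-2404060 + 3606572) = (-764870 + 6*(-33 + 3*(-1711) + 4*1980)/(-11 - 1711))/(-2404060 + 3606572) = (-764870 + 6*(-33 - 5133 + 7920)/(-1722))/1202512 = (-764870 + 6*(-1/1722)*2754)*(1/1202512) = (-764870 - 2754/287)*(1/1202512) = -219520444/287*1/1202512 = -54880111/86280236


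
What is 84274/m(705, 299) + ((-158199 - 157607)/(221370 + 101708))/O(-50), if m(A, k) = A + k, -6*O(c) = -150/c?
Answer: 6965303455/81092578 ≈ 85.893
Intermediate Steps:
O(c) = 25/c (O(c) = -(-25)/c = 25/c)
84274/m(705, 299) + ((-158199 - 157607)/(221370 + 101708))/O(-50) = 84274/(705 + 299) + ((-158199 - 157607)/(221370 + 101708))/((25/(-50))) = 84274/1004 + (-315806/323078)/((25*(-1/50))) = 84274*(1/1004) + (-315806*1/323078)/(-½) = 42137/502 - 157903/161539*(-2) = 42137/502 + 315806/161539 = 6965303455/81092578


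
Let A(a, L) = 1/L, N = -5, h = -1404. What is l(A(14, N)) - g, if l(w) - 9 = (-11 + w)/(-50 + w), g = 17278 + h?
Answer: -3982059/251 ≈ -15865.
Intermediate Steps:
g = 15874 (g = 17278 - 1404 = 15874)
l(w) = 9 + (-11 + w)/(-50 + w)
l(A(14, N)) - g = (-461 + 10/(-5))/(-50 + 1/(-5)) - 1*15874 = (-461 + 10*(-⅕))/(-50 - ⅕) - 15874 = (-461 - 2)/(-251/5) - 15874 = -5/251*(-463) - 15874 = 2315/251 - 15874 = -3982059/251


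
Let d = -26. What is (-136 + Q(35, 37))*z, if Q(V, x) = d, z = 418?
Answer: -67716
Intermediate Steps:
Q(V, x) = -26
(-136 + Q(35, 37))*z = (-136 - 26)*418 = -162*418 = -67716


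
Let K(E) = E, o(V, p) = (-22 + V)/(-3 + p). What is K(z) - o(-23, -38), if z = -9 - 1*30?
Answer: -1644/41 ≈ -40.098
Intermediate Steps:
o(V, p) = (-22 + V)/(-3 + p)
z = -39 (z = -9 - 30 = -39)
K(z) - o(-23, -38) = -39 - (-22 - 23)/(-3 - 38) = -39 - (-45)/(-41) = -39 - (-1)*(-45)/41 = -39 - 1*45/41 = -39 - 45/41 = -1644/41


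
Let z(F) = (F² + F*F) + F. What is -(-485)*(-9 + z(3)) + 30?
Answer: 5850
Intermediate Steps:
z(F) = F + 2*F² (z(F) = (F² + F²) + F = 2*F² + F = F + 2*F²)
-(-485)*(-9 + z(3)) + 30 = -(-485)*(-9 + 3*(1 + 2*3)) + 30 = -(-485)*(-9 + 3*(1 + 6)) + 30 = -(-485)*(-9 + 3*7) + 30 = -(-485)*(-9 + 21) + 30 = -(-485)*12 + 30 = -97*(-60) + 30 = 5820 + 30 = 5850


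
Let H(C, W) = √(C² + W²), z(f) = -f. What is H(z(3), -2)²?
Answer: 13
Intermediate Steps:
H(z(3), -2)² = (√((-1*3)² + (-2)²))² = (√((-3)² + 4))² = (√(9 + 4))² = (√13)² = 13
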